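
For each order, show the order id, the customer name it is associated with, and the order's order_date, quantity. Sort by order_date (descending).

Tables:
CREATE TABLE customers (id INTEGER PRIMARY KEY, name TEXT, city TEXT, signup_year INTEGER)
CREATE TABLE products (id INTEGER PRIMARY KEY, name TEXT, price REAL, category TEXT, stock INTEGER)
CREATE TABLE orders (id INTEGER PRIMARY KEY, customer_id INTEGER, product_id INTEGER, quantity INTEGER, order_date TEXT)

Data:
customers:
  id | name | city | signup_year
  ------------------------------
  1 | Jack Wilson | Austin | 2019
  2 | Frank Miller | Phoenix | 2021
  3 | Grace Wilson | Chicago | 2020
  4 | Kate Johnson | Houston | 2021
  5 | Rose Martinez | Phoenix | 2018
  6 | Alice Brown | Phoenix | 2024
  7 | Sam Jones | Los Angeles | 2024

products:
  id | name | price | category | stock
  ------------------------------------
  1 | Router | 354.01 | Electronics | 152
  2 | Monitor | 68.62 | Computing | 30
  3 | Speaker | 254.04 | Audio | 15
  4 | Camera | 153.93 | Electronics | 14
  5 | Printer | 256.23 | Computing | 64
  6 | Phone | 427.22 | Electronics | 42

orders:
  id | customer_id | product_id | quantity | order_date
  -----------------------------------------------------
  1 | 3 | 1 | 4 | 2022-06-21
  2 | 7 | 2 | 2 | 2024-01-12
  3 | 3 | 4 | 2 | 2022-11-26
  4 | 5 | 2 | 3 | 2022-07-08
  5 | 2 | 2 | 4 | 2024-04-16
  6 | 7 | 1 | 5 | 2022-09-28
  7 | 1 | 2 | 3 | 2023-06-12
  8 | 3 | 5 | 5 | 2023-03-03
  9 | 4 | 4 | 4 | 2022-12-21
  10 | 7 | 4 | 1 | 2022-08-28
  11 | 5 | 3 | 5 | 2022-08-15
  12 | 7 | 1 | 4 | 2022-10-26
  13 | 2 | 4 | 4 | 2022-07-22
SELECT c.id, p.name AS customer, c.order_date, c.quantity FROM orders c JOIN customers p ON c.customer_id = p.id ORDER BY c.order_date DESC

Execution result:
id | customer | order_date | quantity
5 | Frank Miller | 2024-04-16 | 4
2 | Sam Jones | 2024-01-12 | 2
7 | Jack Wilson | 2023-06-12 | 3
8 | Grace Wilson | 2023-03-03 | 5
9 | Kate Johnson | 2022-12-21 | 4
3 | Grace Wilson | 2022-11-26 | 2
12 | Sam Jones | 2022-10-26 | 4
6 | Sam Jones | 2022-09-28 | 5
10 | Sam Jones | 2022-08-28 | 1
11 | Rose Martinez | 2022-08-15 | 5
13 | Frank Miller | 2022-07-22 | 4
4 | Rose Martinez | 2022-07-08 | 3
1 | Grace Wilson | 2022-06-21 | 4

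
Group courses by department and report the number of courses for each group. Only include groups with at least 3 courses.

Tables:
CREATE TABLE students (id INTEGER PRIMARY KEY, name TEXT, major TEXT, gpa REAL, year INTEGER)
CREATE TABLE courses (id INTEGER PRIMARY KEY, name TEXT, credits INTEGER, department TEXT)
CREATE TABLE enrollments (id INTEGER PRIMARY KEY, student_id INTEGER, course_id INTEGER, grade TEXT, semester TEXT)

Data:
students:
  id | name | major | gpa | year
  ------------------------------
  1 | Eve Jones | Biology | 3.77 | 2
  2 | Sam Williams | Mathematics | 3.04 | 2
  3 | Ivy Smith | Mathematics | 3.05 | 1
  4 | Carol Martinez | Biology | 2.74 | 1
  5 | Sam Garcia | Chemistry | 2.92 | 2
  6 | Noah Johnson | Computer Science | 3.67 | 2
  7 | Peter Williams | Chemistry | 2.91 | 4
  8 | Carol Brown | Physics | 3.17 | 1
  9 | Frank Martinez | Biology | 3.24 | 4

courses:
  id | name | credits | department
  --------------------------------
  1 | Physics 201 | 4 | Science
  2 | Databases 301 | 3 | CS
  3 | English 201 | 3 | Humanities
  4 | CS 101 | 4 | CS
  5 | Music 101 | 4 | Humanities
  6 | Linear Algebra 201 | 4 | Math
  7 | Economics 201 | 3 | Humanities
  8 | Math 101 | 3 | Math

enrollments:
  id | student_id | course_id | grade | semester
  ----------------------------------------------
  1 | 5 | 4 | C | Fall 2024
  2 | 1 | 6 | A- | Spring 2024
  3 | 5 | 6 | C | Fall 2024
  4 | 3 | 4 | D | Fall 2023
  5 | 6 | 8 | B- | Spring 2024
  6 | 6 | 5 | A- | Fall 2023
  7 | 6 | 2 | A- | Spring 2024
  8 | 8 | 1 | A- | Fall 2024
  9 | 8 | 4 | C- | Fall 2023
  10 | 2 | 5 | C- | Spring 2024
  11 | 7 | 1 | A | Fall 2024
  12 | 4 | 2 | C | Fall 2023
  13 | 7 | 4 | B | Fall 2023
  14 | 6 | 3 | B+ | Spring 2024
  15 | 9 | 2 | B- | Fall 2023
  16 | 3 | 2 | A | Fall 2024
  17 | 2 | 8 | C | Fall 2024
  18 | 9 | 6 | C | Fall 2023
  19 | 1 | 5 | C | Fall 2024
SELECT department, COUNT(*) AS n FROM courses GROUP BY department HAVING COUNT(*) >= 3

Execution result:
department | n
Humanities | 3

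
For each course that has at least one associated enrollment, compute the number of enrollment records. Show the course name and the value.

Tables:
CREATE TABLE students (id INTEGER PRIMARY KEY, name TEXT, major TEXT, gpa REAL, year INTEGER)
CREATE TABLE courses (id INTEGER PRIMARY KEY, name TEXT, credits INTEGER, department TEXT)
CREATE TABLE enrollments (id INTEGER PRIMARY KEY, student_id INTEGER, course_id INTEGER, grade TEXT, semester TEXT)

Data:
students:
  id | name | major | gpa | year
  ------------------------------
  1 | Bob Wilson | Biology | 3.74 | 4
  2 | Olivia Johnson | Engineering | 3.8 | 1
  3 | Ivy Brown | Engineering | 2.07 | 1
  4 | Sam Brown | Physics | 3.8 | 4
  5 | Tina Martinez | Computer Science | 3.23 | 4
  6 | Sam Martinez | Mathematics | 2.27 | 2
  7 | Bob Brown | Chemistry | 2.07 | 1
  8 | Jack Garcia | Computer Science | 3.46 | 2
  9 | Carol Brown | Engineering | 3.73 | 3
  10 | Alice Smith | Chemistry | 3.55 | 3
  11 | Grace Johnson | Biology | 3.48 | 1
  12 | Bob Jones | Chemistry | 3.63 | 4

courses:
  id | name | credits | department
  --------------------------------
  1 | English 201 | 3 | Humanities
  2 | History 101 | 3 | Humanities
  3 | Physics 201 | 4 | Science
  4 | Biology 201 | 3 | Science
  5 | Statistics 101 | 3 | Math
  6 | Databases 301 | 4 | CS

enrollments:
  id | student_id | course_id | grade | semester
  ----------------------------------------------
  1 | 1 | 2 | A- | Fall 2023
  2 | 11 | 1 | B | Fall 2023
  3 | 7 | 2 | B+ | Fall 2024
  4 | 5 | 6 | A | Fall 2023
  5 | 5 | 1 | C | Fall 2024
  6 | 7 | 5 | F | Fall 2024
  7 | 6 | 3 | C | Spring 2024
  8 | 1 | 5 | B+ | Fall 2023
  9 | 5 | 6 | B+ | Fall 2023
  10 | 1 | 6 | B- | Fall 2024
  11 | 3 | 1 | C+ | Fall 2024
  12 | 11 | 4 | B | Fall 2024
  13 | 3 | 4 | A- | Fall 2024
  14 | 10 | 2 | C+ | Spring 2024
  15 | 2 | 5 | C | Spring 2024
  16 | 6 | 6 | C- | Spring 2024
SELECT p.name, COUNT(*) AS n FROM enrollments c JOIN courses p ON c.course_id = p.id GROUP BY p.id, p.name

Execution result:
name | n
English 201 | 3
History 101 | 3
Physics 201 | 1
Biology 201 | 2
Statistics 101 | 3
Databases 301 | 4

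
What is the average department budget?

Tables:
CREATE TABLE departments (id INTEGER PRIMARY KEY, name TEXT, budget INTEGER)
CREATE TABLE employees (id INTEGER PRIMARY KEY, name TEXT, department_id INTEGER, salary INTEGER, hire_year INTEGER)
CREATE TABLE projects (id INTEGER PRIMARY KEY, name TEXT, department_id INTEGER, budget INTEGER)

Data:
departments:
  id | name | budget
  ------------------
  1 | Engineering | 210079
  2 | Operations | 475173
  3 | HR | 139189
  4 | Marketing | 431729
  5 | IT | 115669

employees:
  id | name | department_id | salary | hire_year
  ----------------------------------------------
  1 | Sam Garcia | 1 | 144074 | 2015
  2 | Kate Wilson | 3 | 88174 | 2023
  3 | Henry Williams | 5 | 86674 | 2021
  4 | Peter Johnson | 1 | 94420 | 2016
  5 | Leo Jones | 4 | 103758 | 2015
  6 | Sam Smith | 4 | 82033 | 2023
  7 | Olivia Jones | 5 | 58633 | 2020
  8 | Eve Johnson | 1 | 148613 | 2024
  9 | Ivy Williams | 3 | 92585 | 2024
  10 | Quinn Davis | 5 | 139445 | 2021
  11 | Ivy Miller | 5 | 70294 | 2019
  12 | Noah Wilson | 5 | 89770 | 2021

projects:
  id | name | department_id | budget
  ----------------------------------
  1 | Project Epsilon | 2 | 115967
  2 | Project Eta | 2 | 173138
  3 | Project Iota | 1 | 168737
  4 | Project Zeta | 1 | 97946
SELECT AVG(budget) FROM departments

Execution result:
274367.80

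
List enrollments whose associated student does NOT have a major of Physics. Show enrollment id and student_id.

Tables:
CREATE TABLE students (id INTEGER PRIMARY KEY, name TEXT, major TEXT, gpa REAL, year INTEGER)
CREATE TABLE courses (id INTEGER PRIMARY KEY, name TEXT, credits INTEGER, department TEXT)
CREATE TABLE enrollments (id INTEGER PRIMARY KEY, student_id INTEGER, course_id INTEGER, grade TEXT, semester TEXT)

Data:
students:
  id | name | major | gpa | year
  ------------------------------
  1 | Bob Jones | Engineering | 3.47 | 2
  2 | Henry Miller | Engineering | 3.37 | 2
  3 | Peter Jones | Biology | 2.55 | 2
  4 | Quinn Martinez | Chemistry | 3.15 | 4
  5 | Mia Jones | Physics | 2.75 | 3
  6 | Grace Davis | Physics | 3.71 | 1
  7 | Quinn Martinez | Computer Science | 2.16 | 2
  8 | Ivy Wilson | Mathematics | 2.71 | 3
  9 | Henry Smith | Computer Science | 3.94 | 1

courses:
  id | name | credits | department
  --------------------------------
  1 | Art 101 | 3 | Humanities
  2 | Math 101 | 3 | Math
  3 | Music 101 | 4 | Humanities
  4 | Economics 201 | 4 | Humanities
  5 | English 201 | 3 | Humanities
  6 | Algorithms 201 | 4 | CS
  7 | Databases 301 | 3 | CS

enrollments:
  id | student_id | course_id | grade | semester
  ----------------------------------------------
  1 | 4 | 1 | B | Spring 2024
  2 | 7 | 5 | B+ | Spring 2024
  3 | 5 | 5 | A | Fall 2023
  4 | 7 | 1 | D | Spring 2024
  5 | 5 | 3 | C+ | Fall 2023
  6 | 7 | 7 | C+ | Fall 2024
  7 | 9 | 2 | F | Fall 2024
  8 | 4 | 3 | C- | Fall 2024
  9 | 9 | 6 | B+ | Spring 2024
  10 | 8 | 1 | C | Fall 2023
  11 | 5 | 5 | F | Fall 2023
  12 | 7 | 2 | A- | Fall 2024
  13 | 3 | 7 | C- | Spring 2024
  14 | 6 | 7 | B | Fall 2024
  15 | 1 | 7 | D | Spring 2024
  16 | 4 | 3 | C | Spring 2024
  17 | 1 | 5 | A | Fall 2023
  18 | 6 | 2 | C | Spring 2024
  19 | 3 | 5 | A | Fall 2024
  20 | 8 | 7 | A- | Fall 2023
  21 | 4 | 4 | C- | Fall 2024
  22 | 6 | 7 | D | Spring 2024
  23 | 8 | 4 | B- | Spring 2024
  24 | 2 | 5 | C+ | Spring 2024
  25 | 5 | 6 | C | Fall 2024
SELECT id, student_id FROM enrollments WHERE student_id NOT IN (SELECT id FROM students WHERE major = 'Physics')

Execution result:
id | student_id
1 | 4
2 | 7
4 | 7
6 | 7
7 | 9
8 | 4
9 | 9
10 | 8
12 | 7
13 | 3
15 | 1
16 | 4
17 | 1
19 | 3
20 | 8
21 | 4
23 | 8
24 | 2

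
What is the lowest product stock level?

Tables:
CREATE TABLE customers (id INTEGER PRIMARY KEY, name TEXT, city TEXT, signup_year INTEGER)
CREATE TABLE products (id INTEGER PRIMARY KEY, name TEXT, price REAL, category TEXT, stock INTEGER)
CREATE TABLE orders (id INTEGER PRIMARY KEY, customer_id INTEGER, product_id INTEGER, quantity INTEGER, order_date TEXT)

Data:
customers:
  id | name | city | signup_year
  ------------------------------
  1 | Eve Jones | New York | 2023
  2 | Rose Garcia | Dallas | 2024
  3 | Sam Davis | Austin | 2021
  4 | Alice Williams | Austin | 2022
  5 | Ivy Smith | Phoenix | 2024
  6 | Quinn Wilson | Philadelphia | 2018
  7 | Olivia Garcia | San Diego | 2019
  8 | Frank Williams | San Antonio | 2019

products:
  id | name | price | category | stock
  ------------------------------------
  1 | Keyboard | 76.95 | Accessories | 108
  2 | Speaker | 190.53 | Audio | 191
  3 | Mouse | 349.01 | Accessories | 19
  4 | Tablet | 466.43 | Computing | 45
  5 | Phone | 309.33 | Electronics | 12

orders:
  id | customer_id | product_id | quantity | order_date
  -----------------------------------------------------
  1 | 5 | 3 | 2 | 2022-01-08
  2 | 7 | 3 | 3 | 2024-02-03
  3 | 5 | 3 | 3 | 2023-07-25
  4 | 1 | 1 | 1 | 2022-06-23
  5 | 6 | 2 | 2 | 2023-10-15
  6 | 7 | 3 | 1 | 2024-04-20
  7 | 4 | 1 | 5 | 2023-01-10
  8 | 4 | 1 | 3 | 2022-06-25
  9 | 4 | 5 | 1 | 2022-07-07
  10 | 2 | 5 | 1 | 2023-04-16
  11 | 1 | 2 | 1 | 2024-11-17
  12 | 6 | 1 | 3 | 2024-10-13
SELECT MIN(stock) FROM products

Execution result:
12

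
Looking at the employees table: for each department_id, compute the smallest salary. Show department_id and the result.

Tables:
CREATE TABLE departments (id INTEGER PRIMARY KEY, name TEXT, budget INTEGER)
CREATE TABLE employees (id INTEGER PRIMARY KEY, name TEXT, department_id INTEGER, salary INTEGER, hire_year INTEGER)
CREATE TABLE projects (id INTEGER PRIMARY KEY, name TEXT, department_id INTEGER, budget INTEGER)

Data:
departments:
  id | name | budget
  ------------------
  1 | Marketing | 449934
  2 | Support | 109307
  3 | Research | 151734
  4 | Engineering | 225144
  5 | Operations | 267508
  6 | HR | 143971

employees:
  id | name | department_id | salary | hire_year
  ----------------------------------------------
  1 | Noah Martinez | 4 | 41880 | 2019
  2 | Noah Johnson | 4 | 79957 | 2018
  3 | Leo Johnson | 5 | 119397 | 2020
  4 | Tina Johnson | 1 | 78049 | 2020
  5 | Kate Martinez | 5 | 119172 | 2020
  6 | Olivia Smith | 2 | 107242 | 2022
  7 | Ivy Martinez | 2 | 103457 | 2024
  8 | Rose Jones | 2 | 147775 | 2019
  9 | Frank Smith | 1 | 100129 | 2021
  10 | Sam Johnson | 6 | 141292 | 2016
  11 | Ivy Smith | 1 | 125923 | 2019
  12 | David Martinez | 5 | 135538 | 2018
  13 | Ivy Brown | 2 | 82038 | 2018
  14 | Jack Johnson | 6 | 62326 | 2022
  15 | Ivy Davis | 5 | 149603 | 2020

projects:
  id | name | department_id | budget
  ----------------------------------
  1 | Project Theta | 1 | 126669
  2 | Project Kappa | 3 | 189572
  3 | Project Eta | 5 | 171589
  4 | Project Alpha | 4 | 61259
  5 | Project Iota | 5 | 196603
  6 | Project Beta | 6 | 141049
SELECT department_id, MIN(salary) AS min_salary FROM employees GROUP BY department_id

Execution result:
department_id | min_salary
1 | 78049
2 | 82038
4 | 41880
5 | 119172
6 | 62326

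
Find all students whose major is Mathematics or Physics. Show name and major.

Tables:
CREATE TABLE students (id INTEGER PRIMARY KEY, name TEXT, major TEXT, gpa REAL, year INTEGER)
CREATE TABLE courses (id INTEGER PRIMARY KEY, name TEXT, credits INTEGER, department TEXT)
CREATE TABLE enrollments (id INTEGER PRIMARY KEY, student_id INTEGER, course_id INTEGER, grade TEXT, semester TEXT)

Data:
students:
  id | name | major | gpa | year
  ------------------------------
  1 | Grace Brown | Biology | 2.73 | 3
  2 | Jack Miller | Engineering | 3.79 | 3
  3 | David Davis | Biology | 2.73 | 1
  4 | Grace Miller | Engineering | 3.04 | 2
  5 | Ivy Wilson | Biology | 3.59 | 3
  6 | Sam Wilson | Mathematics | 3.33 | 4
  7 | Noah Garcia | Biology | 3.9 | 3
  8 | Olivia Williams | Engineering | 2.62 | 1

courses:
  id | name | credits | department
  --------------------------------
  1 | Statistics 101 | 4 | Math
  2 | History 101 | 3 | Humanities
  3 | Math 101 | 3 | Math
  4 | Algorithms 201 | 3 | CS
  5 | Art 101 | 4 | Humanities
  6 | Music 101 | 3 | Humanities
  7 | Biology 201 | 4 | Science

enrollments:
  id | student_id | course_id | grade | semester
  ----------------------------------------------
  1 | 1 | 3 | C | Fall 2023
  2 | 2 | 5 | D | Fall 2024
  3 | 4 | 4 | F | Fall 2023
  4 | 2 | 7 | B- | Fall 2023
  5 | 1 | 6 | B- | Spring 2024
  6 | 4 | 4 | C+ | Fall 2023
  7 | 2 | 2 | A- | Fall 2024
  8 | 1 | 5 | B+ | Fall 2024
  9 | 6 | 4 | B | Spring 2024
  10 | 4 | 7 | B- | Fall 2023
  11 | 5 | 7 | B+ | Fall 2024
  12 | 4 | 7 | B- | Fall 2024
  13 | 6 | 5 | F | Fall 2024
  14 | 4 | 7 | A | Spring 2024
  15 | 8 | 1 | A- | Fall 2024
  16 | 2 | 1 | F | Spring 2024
SELECT name, major FROM students WHERE major IN ('Mathematics', 'Physics')

Execution result:
name | major
Sam Wilson | Mathematics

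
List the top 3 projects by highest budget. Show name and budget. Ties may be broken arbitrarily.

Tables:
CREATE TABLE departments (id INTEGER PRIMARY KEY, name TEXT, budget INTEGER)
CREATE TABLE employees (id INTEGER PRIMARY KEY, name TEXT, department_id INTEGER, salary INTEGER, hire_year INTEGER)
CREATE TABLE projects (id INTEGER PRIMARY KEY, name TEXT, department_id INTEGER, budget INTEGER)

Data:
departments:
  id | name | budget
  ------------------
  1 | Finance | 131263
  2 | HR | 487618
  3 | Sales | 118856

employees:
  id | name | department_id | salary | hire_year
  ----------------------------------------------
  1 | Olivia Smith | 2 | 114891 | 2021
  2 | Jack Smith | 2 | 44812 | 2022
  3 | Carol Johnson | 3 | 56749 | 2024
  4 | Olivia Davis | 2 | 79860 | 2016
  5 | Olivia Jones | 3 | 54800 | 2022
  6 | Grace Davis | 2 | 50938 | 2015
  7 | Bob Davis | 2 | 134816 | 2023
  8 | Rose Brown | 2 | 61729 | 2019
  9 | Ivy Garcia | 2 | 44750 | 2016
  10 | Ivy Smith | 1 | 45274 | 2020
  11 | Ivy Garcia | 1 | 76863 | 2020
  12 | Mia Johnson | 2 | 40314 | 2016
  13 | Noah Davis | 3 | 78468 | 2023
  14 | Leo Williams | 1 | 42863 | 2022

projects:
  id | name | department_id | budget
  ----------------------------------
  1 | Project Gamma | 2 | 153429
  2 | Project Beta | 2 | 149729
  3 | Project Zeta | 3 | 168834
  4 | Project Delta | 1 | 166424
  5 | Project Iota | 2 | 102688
SELECT name, budget FROM projects ORDER BY budget DESC LIMIT 3

Execution result:
name | budget
Project Zeta | 168834
Project Delta | 166424
Project Gamma | 153429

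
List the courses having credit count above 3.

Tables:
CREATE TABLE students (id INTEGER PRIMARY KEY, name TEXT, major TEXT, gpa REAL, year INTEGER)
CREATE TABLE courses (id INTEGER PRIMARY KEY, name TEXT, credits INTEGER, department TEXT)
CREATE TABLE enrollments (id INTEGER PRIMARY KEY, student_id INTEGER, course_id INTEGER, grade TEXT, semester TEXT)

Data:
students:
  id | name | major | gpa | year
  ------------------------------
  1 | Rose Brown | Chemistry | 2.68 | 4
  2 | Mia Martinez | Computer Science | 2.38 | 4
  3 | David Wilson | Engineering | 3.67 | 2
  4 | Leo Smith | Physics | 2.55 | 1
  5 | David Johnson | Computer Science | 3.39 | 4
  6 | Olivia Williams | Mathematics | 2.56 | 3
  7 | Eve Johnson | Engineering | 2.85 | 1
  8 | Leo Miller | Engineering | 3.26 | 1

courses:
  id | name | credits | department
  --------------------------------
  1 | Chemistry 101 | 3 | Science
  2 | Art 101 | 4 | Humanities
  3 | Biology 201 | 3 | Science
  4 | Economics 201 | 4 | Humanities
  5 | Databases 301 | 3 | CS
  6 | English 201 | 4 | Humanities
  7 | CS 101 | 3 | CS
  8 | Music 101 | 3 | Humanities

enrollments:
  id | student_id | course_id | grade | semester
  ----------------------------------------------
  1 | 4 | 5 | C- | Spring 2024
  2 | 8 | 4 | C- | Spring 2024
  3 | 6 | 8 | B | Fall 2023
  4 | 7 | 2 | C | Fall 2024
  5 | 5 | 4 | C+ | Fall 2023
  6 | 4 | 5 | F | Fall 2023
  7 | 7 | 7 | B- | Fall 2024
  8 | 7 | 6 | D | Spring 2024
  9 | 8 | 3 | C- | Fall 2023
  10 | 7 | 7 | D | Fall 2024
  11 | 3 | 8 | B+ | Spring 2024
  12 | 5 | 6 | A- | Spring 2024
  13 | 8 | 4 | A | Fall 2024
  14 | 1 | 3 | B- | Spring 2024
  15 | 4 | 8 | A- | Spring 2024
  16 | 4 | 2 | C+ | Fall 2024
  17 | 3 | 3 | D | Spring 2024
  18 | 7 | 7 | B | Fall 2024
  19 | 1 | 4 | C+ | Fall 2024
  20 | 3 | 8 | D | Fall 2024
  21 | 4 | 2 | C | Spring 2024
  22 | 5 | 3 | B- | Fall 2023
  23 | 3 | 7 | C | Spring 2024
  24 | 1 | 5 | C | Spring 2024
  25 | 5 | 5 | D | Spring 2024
SELECT name, credits FROM courses WHERE credits > 3

Execution result:
name | credits
Art 101 | 4
Economics 201 | 4
English 201 | 4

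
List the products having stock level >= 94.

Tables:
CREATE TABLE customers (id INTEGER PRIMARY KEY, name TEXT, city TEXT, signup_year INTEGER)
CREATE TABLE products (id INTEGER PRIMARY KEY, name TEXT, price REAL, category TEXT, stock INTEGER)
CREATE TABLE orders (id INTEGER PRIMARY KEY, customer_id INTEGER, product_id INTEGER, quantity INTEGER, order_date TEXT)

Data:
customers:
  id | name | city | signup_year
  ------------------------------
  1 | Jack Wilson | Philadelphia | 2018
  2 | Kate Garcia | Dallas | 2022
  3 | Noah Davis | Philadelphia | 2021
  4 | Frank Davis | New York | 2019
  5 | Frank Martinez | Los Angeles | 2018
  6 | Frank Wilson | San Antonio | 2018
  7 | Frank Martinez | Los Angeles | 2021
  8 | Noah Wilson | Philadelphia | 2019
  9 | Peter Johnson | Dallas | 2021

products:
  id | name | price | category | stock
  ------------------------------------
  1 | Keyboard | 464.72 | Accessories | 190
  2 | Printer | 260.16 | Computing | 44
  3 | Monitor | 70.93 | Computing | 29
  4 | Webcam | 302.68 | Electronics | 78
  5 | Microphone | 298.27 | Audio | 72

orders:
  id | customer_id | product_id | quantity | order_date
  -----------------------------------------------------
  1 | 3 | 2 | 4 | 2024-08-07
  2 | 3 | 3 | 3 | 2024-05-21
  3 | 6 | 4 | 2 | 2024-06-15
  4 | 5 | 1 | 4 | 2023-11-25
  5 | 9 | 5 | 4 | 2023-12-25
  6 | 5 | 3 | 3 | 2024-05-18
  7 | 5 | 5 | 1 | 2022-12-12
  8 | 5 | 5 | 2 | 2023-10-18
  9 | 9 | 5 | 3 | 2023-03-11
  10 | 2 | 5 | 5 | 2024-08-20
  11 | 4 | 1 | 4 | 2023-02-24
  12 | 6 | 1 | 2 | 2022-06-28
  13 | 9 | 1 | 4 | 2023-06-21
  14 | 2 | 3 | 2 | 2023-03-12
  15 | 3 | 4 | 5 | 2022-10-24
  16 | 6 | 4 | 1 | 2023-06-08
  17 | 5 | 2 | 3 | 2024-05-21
SELECT name, stock FROM products WHERE stock >= 94

Execution result:
name | stock
Keyboard | 190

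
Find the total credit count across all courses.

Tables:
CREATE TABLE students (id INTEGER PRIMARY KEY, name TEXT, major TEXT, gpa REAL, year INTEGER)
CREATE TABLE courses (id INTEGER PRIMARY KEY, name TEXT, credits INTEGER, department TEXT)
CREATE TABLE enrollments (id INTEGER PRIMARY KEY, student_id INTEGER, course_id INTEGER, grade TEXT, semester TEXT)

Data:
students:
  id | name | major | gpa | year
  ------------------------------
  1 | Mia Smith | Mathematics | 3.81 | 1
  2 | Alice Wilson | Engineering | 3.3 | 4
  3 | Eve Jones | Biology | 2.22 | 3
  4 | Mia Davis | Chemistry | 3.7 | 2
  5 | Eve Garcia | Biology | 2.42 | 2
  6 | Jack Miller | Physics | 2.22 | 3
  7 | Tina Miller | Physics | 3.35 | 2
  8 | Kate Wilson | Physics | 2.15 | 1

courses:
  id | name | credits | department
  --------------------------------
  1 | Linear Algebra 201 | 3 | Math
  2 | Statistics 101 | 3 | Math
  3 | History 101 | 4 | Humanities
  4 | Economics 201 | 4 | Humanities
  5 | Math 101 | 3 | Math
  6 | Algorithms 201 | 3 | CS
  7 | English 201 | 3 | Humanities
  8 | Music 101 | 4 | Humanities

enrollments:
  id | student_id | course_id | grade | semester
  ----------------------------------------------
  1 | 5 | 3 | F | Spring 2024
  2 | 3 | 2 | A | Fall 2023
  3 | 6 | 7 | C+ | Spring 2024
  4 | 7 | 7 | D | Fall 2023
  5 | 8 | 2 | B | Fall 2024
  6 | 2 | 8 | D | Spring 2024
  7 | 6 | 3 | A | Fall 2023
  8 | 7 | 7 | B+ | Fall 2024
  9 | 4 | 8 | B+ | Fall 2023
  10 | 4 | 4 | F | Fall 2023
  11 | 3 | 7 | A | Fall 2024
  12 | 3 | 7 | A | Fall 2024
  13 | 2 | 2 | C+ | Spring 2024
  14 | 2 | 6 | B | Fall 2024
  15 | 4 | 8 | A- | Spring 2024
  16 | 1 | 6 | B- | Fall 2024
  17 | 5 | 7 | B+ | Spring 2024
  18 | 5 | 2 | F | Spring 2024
SELECT SUM(credits) FROM courses

Execution result:
27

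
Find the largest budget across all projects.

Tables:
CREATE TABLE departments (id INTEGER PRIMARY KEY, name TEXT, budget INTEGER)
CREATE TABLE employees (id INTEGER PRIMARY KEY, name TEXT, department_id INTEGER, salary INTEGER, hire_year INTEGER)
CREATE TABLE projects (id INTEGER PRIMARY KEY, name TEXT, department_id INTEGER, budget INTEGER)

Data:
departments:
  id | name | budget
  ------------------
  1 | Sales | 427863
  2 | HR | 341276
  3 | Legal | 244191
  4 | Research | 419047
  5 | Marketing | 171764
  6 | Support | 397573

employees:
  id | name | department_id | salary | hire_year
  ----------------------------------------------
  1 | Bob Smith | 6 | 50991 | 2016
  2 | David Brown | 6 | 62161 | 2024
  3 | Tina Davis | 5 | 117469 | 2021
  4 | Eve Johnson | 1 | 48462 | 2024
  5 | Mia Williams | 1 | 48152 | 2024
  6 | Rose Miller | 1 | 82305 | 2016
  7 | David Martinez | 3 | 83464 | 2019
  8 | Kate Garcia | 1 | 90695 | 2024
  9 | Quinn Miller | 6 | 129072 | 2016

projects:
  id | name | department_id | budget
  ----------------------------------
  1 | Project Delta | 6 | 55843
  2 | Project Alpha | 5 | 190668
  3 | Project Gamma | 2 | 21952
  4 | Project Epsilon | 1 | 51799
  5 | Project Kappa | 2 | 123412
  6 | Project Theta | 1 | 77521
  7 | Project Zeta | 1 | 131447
SELECT MAX(budget) FROM projects

Execution result:
190668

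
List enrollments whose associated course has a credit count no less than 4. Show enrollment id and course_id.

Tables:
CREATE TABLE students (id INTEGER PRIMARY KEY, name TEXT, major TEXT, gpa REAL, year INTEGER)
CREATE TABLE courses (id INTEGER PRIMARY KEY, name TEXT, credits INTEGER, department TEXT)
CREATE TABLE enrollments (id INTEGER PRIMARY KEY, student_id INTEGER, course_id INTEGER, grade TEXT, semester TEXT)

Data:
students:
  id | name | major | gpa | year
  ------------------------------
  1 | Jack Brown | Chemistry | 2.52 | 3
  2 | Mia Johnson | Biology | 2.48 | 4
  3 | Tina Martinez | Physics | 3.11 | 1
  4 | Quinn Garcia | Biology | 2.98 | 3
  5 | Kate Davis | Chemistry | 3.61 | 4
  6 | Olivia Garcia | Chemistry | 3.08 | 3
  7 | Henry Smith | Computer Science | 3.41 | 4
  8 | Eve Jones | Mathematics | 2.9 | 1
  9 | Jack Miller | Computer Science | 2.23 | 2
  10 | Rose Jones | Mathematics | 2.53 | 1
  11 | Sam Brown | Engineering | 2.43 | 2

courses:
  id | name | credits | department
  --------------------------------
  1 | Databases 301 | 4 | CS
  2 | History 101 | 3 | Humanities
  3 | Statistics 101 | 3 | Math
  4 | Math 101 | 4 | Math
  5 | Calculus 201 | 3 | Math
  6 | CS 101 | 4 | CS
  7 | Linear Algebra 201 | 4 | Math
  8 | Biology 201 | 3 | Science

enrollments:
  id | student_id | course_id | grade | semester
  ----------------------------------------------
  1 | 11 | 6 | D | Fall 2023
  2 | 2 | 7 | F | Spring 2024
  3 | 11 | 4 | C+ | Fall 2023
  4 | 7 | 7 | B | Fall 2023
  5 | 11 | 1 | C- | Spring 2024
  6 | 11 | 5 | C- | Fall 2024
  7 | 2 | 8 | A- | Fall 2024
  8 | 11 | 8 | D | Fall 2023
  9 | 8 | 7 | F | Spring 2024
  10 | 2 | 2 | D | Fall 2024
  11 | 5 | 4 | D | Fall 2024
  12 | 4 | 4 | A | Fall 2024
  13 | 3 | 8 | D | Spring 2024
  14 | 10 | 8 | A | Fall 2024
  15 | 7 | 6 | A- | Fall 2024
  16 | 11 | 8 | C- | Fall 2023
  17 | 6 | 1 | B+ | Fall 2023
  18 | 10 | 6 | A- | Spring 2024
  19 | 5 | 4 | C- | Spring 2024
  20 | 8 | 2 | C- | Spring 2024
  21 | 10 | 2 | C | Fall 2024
SELECT id, course_id FROM enrollments WHERE course_id IN (SELECT id FROM courses WHERE credits >= 4)

Execution result:
id | course_id
1 | 6
2 | 7
3 | 4
4 | 7
5 | 1
9 | 7
11 | 4
12 | 4
15 | 6
17 | 1
18 | 6
19 | 4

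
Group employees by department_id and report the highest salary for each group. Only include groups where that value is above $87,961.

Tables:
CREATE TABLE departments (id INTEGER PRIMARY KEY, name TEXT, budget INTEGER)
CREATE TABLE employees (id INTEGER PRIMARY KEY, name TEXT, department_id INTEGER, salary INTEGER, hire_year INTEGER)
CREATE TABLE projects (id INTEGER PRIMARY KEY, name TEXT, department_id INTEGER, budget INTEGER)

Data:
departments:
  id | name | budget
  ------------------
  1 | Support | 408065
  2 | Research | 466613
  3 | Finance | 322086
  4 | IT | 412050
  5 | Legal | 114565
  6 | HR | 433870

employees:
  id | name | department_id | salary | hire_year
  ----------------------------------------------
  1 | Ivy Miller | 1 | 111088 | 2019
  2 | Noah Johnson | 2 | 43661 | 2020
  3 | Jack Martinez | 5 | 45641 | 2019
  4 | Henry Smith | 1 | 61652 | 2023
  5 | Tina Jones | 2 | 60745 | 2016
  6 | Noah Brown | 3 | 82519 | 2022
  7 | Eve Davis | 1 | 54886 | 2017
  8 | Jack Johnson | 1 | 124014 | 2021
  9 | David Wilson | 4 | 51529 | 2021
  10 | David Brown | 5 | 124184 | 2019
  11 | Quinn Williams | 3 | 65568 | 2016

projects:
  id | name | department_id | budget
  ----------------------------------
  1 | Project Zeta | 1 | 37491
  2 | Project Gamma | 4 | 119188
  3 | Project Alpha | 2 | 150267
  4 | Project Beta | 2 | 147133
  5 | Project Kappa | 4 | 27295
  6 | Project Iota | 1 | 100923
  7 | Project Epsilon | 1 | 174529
SELECT department_id, MAX(salary) AS max_salary FROM employees GROUP BY department_id HAVING MAX(salary) > 87961

Execution result:
department_id | max_salary
1 | 124014
5 | 124184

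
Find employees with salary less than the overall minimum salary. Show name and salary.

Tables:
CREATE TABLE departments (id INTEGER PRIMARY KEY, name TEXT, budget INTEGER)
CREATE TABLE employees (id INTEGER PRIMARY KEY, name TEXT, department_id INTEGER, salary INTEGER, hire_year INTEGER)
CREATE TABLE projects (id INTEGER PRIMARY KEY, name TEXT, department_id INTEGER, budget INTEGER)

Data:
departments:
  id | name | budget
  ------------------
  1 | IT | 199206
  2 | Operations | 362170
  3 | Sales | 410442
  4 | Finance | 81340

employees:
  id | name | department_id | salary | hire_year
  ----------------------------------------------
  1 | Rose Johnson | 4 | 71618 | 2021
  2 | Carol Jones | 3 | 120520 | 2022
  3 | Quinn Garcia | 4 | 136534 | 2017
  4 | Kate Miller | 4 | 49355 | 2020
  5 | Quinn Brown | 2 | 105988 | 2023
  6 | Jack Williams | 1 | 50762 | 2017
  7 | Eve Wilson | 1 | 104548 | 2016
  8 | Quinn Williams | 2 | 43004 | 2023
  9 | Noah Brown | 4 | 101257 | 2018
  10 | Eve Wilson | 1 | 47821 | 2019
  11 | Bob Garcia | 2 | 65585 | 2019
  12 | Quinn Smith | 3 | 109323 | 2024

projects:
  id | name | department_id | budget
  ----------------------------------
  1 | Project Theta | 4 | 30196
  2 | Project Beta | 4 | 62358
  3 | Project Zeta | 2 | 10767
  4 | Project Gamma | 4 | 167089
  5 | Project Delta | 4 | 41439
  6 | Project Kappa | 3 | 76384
SELECT name, salary FROM employees WHERE salary < (SELECT MIN(salary) FROM employees)

Execution result:
(no rows)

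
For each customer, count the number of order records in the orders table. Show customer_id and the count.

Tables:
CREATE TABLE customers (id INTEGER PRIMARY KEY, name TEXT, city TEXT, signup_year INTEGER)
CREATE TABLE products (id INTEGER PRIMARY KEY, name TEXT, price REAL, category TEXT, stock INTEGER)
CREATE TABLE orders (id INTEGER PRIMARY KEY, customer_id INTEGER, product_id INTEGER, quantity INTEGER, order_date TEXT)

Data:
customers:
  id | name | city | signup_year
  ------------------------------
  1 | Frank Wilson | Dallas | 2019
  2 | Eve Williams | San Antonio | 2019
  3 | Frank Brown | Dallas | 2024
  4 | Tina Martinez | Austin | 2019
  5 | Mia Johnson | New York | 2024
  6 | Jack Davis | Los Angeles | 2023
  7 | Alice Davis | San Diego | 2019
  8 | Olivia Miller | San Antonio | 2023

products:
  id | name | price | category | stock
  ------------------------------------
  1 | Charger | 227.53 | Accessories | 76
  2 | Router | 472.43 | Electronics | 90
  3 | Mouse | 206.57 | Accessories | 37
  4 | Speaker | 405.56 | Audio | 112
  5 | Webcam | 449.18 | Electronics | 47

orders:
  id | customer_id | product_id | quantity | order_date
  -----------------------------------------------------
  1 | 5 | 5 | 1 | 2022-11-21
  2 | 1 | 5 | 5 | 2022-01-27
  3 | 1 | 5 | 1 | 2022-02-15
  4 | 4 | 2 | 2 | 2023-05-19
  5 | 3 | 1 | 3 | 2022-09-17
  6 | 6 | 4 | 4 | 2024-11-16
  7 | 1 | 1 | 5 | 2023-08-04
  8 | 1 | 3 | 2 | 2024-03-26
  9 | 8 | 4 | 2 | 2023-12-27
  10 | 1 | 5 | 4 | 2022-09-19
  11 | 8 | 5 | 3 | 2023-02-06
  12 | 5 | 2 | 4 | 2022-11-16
SELECT customer_id, COUNT(*) AS order_count FROM orders GROUP BY customer_id

Execution result:
customer_id | order_count
1 | 5
3 | 1
4 | 1
5 | 2
6 | 1
8 | 2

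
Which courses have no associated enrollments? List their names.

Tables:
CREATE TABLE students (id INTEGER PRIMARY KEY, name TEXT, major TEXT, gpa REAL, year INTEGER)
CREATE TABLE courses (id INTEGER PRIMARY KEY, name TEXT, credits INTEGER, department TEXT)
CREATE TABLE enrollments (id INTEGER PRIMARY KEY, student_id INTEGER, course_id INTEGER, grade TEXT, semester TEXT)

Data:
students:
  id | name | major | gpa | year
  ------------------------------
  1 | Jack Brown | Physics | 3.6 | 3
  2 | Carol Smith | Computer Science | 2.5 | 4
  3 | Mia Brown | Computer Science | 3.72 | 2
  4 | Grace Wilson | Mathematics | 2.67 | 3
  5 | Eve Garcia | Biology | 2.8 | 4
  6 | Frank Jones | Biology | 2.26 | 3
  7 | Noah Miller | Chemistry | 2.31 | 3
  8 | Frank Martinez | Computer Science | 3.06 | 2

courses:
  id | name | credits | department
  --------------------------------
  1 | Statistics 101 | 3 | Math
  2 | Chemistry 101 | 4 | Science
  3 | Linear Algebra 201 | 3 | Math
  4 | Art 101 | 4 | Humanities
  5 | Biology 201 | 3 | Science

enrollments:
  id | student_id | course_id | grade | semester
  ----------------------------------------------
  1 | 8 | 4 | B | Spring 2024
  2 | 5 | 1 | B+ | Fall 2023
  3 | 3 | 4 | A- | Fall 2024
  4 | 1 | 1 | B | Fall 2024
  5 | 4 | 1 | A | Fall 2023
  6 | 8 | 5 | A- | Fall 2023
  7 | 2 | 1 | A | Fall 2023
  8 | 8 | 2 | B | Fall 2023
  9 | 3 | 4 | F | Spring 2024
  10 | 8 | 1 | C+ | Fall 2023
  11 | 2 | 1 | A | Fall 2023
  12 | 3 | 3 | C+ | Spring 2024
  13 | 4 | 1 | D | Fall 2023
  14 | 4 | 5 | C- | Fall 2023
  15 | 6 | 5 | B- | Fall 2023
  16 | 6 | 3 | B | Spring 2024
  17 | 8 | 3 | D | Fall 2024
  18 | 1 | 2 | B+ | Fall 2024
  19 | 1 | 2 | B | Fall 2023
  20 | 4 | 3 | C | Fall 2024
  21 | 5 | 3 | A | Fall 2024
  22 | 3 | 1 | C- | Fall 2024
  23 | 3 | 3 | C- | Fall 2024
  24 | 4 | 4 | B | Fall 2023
SELECT p.name FROM courses p LEFT JOIN enrollments c ON c.course_id = p.id WHERE c.id IS NULL

Execution result:
(no rows)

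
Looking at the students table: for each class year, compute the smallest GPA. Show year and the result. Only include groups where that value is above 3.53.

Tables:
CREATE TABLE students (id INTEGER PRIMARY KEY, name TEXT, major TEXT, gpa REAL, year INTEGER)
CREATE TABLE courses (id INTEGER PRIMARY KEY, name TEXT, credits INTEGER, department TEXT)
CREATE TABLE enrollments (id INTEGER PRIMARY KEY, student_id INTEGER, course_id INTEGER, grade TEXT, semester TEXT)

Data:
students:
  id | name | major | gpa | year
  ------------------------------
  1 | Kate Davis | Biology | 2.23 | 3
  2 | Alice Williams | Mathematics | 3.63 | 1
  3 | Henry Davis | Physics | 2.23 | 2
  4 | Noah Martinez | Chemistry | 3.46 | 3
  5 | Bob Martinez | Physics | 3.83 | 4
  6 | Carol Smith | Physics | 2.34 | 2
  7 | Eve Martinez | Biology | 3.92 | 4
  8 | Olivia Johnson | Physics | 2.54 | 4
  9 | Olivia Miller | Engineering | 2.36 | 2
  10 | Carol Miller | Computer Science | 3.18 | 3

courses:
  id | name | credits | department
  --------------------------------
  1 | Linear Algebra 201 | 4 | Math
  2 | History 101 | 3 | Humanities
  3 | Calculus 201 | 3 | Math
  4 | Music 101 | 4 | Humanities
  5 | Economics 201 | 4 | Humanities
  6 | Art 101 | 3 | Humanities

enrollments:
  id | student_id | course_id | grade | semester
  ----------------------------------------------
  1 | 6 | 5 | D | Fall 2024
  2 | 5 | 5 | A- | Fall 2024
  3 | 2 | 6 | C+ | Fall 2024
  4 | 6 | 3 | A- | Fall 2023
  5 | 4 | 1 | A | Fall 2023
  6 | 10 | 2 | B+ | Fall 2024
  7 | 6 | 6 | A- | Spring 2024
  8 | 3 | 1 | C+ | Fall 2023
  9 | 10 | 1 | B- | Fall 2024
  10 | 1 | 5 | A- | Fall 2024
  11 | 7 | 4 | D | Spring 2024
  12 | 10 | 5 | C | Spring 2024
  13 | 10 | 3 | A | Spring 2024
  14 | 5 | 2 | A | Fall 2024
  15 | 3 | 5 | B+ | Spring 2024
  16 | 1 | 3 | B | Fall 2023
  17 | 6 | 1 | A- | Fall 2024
SELECT year, MIN(gpa) AS min_gpa FROM students GROUP BY year HAVING MIN(gpa) > 3.53

Execution result:
year | min_gpa
1 | 3.63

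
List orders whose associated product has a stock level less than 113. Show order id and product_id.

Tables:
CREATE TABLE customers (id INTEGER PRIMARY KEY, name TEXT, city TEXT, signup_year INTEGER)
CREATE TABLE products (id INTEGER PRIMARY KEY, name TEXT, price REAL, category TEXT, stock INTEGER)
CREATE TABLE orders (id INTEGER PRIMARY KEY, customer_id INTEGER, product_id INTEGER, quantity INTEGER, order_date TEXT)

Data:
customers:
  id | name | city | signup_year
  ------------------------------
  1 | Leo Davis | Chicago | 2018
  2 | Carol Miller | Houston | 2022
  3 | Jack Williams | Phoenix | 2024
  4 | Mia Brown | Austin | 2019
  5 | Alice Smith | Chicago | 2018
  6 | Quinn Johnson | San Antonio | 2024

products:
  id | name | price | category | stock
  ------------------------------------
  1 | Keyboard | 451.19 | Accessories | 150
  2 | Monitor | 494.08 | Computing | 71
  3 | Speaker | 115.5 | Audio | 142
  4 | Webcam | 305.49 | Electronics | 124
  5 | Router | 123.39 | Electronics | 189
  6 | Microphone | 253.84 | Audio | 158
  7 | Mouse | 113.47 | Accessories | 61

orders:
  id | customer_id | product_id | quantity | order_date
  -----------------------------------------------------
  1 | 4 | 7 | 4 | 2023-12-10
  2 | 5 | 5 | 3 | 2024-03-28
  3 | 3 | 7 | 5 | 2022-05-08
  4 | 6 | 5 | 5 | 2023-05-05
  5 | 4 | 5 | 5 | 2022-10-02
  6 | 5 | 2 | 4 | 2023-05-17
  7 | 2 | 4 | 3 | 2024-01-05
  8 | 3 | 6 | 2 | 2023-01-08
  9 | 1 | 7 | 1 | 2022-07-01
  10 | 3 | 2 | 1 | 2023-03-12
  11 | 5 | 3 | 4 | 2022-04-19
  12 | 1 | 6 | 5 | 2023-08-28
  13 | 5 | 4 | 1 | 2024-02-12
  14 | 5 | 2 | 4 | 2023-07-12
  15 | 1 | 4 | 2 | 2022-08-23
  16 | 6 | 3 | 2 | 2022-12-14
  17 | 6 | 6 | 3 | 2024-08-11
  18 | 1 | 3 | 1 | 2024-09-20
SELECT id, product_id FROM orders WHERE product_id IN (SELECT id FROM products WHERE stock < 113)

Execution result:
id | product_id
1 | 7
3 | 7
6 | 2
9 | 7
10 | 2
14 | 2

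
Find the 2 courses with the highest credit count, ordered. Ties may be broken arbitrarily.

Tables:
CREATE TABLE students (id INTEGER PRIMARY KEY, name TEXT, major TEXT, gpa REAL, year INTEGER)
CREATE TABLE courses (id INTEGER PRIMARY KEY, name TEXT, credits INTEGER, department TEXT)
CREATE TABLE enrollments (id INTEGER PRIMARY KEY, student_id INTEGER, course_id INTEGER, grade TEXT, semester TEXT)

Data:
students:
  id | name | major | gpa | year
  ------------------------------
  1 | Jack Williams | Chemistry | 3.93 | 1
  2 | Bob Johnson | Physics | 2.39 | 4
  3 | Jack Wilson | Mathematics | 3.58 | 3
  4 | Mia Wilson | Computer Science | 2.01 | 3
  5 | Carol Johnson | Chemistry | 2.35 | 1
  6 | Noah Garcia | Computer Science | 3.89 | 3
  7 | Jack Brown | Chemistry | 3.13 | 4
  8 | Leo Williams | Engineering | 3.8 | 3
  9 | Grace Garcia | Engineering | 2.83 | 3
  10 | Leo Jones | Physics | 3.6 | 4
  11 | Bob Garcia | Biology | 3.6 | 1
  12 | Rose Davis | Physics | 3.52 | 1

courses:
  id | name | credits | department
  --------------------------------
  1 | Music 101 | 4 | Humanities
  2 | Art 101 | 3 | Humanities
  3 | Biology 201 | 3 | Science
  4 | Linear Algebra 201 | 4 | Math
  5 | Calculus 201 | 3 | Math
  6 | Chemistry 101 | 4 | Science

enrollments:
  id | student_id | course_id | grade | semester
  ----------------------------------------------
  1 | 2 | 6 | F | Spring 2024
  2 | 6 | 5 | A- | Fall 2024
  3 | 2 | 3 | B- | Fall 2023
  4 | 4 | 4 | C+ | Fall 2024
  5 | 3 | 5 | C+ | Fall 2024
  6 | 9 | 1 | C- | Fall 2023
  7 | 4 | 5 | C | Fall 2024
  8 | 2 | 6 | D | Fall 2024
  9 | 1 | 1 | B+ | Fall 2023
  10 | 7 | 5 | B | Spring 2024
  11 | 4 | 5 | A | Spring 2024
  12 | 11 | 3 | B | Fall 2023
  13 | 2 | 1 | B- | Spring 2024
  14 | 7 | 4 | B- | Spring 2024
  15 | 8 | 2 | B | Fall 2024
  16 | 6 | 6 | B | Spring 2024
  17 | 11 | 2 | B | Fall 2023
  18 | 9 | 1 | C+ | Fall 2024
SELECT name, credits FROM courses ORDER BY credits DESC LIMIT 2

Execution result:
name | credits
Music 101 | 4
Linear Algebra 201 | 4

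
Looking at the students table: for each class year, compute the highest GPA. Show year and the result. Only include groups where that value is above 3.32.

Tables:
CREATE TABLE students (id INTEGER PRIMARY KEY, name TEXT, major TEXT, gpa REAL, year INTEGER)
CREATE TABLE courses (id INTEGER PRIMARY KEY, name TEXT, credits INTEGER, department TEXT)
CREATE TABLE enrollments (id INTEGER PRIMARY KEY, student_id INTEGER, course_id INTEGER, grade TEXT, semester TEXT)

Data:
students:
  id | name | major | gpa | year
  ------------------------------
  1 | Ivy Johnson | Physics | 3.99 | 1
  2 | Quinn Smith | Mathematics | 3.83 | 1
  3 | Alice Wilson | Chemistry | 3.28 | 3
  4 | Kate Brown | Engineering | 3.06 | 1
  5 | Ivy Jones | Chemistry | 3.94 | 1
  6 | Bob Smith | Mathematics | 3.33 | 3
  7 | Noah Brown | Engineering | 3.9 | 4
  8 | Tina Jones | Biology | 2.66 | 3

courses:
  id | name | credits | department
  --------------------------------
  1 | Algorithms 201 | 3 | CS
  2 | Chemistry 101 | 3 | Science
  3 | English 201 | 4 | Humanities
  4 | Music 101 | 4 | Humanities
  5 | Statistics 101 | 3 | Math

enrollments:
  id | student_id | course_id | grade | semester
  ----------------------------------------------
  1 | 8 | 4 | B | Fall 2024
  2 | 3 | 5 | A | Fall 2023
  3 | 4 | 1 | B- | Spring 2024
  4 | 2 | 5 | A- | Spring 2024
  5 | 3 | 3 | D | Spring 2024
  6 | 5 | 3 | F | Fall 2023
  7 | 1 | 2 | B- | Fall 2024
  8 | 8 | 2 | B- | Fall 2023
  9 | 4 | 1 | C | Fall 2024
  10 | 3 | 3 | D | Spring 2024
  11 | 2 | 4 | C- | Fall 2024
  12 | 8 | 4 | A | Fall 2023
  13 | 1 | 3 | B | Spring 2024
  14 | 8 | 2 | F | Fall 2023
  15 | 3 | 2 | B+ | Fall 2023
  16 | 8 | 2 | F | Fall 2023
SELECT year, MAX(gpa) AS max_gpa FROM students GROUP BY year HAVING MAX(gpa) > 3.32

Execution result:
year | max_gpa
1 | 3.99
3 | 3.33
4 | 3.90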